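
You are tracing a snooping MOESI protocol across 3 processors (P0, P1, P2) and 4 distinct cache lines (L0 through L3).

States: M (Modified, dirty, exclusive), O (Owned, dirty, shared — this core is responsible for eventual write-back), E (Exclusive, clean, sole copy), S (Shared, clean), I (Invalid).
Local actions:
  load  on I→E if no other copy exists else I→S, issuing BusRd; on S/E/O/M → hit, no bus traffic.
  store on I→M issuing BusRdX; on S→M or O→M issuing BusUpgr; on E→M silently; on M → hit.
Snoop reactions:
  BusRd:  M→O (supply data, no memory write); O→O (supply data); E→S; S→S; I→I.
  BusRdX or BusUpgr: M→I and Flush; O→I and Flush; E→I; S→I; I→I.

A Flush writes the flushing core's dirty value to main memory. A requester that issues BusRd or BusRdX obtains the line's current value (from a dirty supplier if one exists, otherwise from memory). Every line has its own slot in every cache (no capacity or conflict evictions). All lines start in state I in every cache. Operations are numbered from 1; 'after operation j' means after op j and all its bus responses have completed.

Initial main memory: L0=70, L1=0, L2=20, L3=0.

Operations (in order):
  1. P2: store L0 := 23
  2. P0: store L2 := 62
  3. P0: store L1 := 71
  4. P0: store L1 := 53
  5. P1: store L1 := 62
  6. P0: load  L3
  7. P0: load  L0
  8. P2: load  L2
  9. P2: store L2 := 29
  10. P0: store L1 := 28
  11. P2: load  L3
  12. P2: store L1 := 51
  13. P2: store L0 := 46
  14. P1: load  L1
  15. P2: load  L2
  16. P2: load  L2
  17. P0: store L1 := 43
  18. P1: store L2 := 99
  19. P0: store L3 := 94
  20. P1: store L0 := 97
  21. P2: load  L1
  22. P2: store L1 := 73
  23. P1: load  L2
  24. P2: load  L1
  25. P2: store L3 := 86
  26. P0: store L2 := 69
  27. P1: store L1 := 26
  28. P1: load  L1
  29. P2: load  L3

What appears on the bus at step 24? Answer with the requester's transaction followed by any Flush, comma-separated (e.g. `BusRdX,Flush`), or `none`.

bus = none

[1] P2: store L0 := 23 | P0:I, P1:I, P2:M(23) | bus: BusRdX
[2] P0: store L2 := 62 | P0:M(62), P1:I, P2:I | bus: BusRdX
[3] P0: store L1 := 71 | P0:M(71), P1:I, P2:I | bus: BusRdX
[4] P0: store L1 := 53 | P0:M(53), P1:I, P2:I | bus: none
[5] P1: store L1 := 62 | P0:I, P1:M(62), P2:I | bus: BusRdX,Flush
[6] P0: load  L3 | P0:E(0), P1:I, P2:I | bus: BusRd
[7] P0: load  L0 | P0:S(23), P1:I, P2:O(23) | bus: BusRd
[8] P2: load  L2 | P0:O(62), P1:I, P2:S(62) | bus: BusRd
[9] P2: store L2 := 29 | P0:I, P1:I, P2:M(29) | bus: BusUpgr,Flush
[10] P0: store L1 := 28 | P0:M(28), P1:I, P2:I | bus: BusRdX,Flush
[11] P2: load  L3 | P0:S(0), P1:I, P2:S(0) | bus: BusRd
[12] P2: store L1 := 51 | P0:I, P1:I, P2:M(51) | bus: BusRdX,Flush
[13] P2: store L0 := 46 | P0:I, P1:I, P2:M(46) | bus: BusUpgr
[14] P1: load  L1 | P0:I, P1:S(51), P2:O(51) | bus: BusRd
[15] P2: load  L2 | P0:I, P1:I, P2:M(29) | bus: none
[16] P2: load  L2 | P0:I, P1:I, P2:M(29) | bus: none
[17] P0: store L1 := 43 | P0:M(43), P1:I, P2:I | bus: BusRdX,Flush
[18] P1: store L2 := 99 | P0:I, P1:M(99), P2:I | bus: BusRdX,Flush
[19] P0: store L3 := 94 | P0:M(94), P1:I, P2:I | bus: BusUpgr
[20] P1: store L0 := 97 | P0:I, P1:M(97), P2:I | bus: BusRdX,Flush
[21] P2: load  L1 | P0:O(43), P1:I, P2:S(43) | bus: BusRd
[22] P2: store L1 := 73 | P0:I, P1:I, P2:M(73) | bus: BusUpgr,Flush
[23] P1: load  L2 | P0:I, P1:M(99), P2:I | bus: none
[24] P2: load  L1 | P0:I, P1:I, P2:M(73) | bus: none
[25] P2: store L3 := 86 | P0:I, P1:I, P2:M(86) | bus: BusRdX,Flush
[26] P0: store L2 := 69 | P0:M(69), P1:I, P2:I | bus: BusRdX,Flush
[27] P1: store L1 := 26 | P0:I, P1:M(26), P2:I | bus: BusRdX,Flush
[28] P1: load  L1 | P0:I, P1:M(26), P2:I | bus: none
[29] P2: load  L3 | P0:I, P1:I, P2:M(86) | bus: none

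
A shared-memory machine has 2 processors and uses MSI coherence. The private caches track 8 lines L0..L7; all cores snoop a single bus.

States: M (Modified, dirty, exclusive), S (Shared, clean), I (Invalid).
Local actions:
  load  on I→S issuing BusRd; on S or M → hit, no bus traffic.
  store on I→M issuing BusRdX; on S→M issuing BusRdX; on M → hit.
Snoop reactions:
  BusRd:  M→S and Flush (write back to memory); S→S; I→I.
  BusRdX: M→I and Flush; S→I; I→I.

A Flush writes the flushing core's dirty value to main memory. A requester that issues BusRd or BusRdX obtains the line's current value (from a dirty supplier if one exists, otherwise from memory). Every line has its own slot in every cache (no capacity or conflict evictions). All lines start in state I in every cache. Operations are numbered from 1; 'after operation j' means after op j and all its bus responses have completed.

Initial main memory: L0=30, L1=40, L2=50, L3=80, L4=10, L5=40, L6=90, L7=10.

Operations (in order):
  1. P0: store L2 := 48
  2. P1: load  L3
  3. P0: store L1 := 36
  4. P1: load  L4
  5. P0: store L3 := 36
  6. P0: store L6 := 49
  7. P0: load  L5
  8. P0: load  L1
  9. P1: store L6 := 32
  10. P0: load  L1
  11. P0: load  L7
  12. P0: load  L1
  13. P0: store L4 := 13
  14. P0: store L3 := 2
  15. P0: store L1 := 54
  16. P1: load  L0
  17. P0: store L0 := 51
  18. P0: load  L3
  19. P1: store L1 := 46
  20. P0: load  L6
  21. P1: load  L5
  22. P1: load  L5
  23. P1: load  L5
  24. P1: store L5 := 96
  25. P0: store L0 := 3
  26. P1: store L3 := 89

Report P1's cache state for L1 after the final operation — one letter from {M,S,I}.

step 1: P0: store L2 := 48  ⟶  MI  (L2)  txn=BusRdX  M[L2]=50
step 2: P1: load  L3  ⟶  IS  (L3)  txn=BusRd  M[L3]=80
step 3: P0: store L1 := 36  ⟶  MI  (L1)  txn=BusRdX  M[L1]=40
step 4: P1: load  L4  ⟶  IS  (L4)  txn=BusRd  M[L4]=10
step 5: P0: store L3 := 36  ⟶  MI  (L3)  txn=BusRdX  M[L3]=80
step 6: P0: store L6 := 49  ⟶  MI  (L6)  txn=BusRdX  M[L6]=90
step 7: P0: load  L5  ⟶  SI  (L5)  txn=BusRd  M[L5]=40
step 8: P0: load  L1  ⟶  MI  (L1)  txn=∅  M[L1]=40
step 9: P1: store L6 := 32  ⟶  IM  (L6)  txn=BusRdX+Flush  M[L6]=49
step 10: P0: load  L1  ⟶  MI  (L1)  txn=∅  M[L1]=40
step 11: P0: load  L7  ⟶  SI  (L7)  txn=BusRd  M[L7]=10
step 12: P0: load  L1  ⟶  MI  (L1)  txn=∅  M[L1]=40
step 13: P0: store L4 := 13  ⟶  MI  (L4)  txn=BusRdX  M[L4]=10
step 14: P0: store L3 := 2  ⟶  MI  (L3)  txn=∅  M[L3]=80
step 15: P0: store L1 := 54  ⟶  MI  (L1)  txn=∅  M[L1]=40
step 16: P1: load  L0  ⟶  IS  (L0)  txn=BusRd  M[L0]=30
step 17: P0: store L0 := 51  ⟶  MI  (L0)  txn=BusRdX  M[L0]=30
step 18: P0: load  L3  ⟶  MI  (L3)  txn=∅  M[L3]=80
step 19: P1: store L1 := 46  ⟶  IM  (L1)  txn=BusRdX+Flush  M[L1]=54
step 20: P0: load  L6  ⟶  SS  (L6)  txn=BusRd+Flush  M[L6]=32
step 21: P1: load  L5  ⟶  SS  (L5)  txn=BusRd  M[L5]=40
step 22: P1: load  L5  ⟶  SS  (L5)  txn=∅  M[L5]=40
step 23: P1: load  L5  ⟶  SS  (L5)  txn=∅  M[L5]=40
step 24: P1: store L5 := 96  ⟶  IM  (L5)  txn=BusRdX  M[L5]=40
step 25: P0: store L0 := 3  ⟶  MI  (L0)  txn=∅  M[L0]=30
step 26: P1: store L3 := 89  ⟶  IM  (L3)  txn=BusRdX+Flush  M[L3]=2

state = M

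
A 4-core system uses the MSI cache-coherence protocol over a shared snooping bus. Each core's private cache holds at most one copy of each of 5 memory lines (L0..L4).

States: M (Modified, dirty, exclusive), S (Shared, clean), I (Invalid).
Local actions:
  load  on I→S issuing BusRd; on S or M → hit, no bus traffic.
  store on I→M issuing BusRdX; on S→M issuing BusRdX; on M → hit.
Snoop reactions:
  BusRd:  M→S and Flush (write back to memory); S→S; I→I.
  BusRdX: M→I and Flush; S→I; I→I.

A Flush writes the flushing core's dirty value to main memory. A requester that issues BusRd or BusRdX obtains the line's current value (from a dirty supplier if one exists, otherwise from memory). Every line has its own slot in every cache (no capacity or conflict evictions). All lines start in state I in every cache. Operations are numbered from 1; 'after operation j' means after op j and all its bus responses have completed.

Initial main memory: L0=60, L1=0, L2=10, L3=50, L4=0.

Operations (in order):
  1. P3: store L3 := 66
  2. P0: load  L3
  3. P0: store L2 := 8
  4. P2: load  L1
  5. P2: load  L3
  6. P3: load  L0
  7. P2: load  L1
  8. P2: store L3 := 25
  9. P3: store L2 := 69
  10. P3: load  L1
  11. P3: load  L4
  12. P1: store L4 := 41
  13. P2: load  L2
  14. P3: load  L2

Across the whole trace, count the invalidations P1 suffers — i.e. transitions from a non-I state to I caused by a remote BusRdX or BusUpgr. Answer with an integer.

invalidations = 0

step 1: P3: store L3 := 66  ⟶  IIIM  (L3)  txn=BusRdX  M[L3]=50
step 2: P0: load  L3  ⟶  SIIS  (L3)  txn=BusRd+Flush  M[L3]=66
step 3: P0: store L2 := 8  ⟶  MIII  (L2)  txn=BusRdX  M[L2]=10
step 4: P2: load  L1  ⟶  IISI  (L1)  txn=BusRd  M[L1]=0
step 5: P2: load  L3  ⟶  SISS  (L3)  txn=BusRd  M[L3]=66
step 6: P3: load  L0  ⟶  IIIS  (L0)  txn=BusRd  M[L0]=60
step 7: P2: load  L1  ⟶  IISI  (L1)  txn=∅  M[L1]=0
step 8: P2: store L3 := 25  ⟶  IIMI  (L3)  txn=BusRdX  M[L3]=66
step 9: P3: store L2 := 69  ⟶  IIIM  (L2)  txn=BusRdX+Flush  M[L2]=8
step 10: P3: load  L1  ⟶  IISS  (L1)  txn=BusRd  M[L1]=0
step 11: P3: load  L4  ⟶  IIIS  (L4)  txn=BusRd  M[L4]=0
step 12: P1: store L4 := 41  ⟶  IMII  (L4)  txn=BusRdX  M[L4]=0
step 13: P2: load  L2  ⟶  IISS  (L2)  txn=BusRd+Flush  M[L2]=69
step 14: P3: load  L2  ⟶  IISS  (L2)  txn=∅  M[L2]=69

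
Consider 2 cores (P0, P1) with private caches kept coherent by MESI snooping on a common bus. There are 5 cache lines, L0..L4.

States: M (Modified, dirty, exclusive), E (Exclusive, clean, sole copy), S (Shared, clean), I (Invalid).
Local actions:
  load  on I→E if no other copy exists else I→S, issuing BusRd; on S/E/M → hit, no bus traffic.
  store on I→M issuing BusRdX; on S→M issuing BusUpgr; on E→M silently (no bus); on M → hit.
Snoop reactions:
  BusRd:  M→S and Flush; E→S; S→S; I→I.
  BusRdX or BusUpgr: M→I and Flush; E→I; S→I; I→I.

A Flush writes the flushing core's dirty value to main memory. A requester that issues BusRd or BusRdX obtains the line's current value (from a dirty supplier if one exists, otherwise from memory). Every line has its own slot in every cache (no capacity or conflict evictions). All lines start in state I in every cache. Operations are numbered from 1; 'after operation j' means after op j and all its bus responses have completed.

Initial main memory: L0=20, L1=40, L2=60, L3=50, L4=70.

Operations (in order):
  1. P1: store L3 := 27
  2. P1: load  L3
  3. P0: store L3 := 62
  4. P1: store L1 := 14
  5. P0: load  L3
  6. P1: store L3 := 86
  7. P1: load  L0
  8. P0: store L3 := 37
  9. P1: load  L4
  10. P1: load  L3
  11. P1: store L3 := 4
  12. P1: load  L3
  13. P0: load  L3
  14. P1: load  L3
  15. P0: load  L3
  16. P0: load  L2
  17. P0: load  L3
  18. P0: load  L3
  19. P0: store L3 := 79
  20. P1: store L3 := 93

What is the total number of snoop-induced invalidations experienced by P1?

  op1 P1: store L3 := 27 → I/M on L3; bus BusRdX; mem=50
  op2 P1: load  L3 → I/M on L3; bus (none); mem=50
  op3 P0: store L3 := 62 → M/I on L3; bus BusRdX Flush; mem=27
  op4 P1: store L1 := 14 → I/M on L1; bus BusRdX; mem=40
  op5 P0: load  L3 → M/I on L3; bus (none); mem=27
  op6 P1: store L3 := 86 → I/M on L3; bus BusRdX Flush; mem=62
  op7 P1: load  L0 → I/E on L0; bus BusRd; mem=20
  op8 P0: store L3 := 37 → M/I on L3; bus BusRdX Flush; mem=86
  op9 P1: load  L4 → I/E on L4; bus BusRd; mem=70
  op10 P1: load  L3 → S/S on L3; bus BusRd Flush; mem=37
  op11 P1: store L3 := 4 → I/M on L3; bus BusUpgr; mem=37
  op12 P1: load  L3 → I/M on L3; bus (none); mem=37
  op13 P0: load  L3 → S/S on L3; bus BusRd Flush; mem=4
  op14 P1: load  L3 → S/S on L3; bus (none); mem=4
  op15 P0: load  L3 → S/S on L3; bus (none); mem=4
  op16 P0: load  L2 → E/I on L2; bus BusRd; mem=60
  op17 P0: load  L3 → S/S on L3; bus (none); mem=4
  op18 P0: load  L3 → S/S on L3; bus (none); mem=4
  op19 P0: store L3 := 79 → M/I on L3; bus BusUpgr; mem=4
  op20 P1: store L3 := 93 → I/M on L3; bus BusRdX Flush; mem=79

invalidations = 3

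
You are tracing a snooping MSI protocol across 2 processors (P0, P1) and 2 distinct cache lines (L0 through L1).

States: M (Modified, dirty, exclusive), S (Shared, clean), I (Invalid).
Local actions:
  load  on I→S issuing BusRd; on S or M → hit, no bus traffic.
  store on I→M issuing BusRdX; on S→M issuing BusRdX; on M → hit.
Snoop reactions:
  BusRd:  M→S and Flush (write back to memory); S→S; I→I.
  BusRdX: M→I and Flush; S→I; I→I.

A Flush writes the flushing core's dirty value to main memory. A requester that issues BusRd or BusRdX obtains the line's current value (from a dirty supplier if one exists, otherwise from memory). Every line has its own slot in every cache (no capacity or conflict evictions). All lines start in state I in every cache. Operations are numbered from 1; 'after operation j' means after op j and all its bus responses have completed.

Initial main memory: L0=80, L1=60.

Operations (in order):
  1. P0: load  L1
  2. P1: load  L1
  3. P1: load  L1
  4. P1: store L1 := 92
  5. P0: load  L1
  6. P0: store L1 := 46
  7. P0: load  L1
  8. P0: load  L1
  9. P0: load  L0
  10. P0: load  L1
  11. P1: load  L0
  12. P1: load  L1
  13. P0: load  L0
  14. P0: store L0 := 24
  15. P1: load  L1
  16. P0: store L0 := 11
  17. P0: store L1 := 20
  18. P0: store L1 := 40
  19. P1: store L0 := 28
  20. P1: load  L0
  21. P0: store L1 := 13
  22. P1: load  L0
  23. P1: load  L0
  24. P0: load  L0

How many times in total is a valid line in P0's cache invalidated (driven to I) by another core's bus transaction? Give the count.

1. P0: load  L1  bus=[BusRd]  L1: P0=S P1=I  mem[L1]=60
2. P1: load  L1  bus=[BusRd]  L1: P0=S P1=S  mem[L1]=60
3. P1: load  L1  bus=[-]  L1: P0=S P1=S  mem[L1]=60
4. P1: store L1 := 92  bus=[BusRdX]  L1: P0=I P1=M  mem[L1]=60
5. P0: load  L1  bus=[BusRd,Flush]  L1: P0=S P1=S  mem[L1]=92
6. P0: store L1 := 46  bus=[BusRdX]  L1: P0=M P1=I  mem[L1]=92
7. P0: load  L1  bus=[-]  L1: P0=M P1=I  mem[L1]=92
8. P0: load  L1  bus=[-]  L1: P0=M P1=I  mem[L1]=92
9. P0: load  L0  bus=[BusRd]  L0: P0=S P1=I  mem[L0]=80
10. P0: load  L1  bus=[-]  L1: P0=M P1=I  mem[L1]=92
11. P1: load  L0  bus=[BusRd]  L0: P0=S P1=S  mem[L0]=80
12. P1: load  L1  bus=[BusRd,Flush]  L1: P0=S P1=S  mem[L1]=46
13. P0: load  L0  bus=[-]  L0: P0=S P1=S  mem[L0]=80
14. P0: store L0 := 24  bus=[BusRdX]  L0: P0=M P1=I  mem[L0]=80
15. P1: load  L1  bus=[-]  L1: P0=S P1=S  mem[L1]=46
16. P0: store L0 := 11  bus=[-]  L0: P0=M P1=I  mem[L0]=80
17. P0: store L1 := 20  bus=[BusRdX]  L1: P0=M P1=I  mem[L1]=46
18. P0: store L1 := 40  bus=[-]  L1: P0=M P1=I  mem[L1]=46
19. P1: store L0 := 28  bus=[BusRdX,Flush]  L0: P0=I P1=M  mem[L0]=11
20. P1: load  L0  bus=[-]  L0: P0=I P1=M  mem[L0]=11
21. P0: store L1 := 13  bus=[-]  L1: P0=M P1=I  mem[L1]=46
22. P1: load  L0  bus=[-]  L0: P0=I P1=M  mem[L0]=11
23. P1: load  L0  bus=[-]  L0: P0=I P1=M  mem[L0]=11
24. P0: load  L0  bus=[BusRd,Flush]  L0: P0=S P1=S  mem[L0]=28

invalidations = 2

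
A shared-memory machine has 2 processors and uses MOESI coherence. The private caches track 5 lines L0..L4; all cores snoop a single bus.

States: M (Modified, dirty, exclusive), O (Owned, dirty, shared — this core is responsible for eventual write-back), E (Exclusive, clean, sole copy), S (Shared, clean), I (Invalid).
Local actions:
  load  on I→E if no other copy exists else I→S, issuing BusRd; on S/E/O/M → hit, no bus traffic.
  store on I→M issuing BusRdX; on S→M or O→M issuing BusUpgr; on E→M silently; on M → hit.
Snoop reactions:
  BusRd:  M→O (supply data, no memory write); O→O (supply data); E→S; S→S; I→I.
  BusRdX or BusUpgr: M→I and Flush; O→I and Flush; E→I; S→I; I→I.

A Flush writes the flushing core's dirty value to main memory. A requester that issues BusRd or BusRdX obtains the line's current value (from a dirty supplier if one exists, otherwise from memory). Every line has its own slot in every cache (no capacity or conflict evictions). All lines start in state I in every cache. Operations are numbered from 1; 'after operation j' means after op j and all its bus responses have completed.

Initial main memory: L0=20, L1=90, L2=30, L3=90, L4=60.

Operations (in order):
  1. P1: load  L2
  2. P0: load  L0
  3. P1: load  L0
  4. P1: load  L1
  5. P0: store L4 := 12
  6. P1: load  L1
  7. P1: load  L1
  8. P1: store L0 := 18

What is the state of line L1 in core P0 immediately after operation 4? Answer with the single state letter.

  op1 P1: load  L2 → I/E on L2; bus BusRd; mem=30
  op2 P0: load  L0 → E/I on L0; bus BusRd; mem=20
  op3 P1: load  L0 → S/S on L0; bus BusRd; mem=20
  op4 P1: load  L1 → I/E on L1; bus BusRd; mem=90
  op5 P0: store L4 := 12 → M/I on L4; bus BusRdX; mem=60
  op6 P1: load  L1 → I/E on L1; bus (none); mem=90
  op7 P1: load  L1 → I/E on L1; bus (none); mem=90
  op8 P1: store L0 := 18 → I/M on L0; bus BusUpgr; mem=20

state = I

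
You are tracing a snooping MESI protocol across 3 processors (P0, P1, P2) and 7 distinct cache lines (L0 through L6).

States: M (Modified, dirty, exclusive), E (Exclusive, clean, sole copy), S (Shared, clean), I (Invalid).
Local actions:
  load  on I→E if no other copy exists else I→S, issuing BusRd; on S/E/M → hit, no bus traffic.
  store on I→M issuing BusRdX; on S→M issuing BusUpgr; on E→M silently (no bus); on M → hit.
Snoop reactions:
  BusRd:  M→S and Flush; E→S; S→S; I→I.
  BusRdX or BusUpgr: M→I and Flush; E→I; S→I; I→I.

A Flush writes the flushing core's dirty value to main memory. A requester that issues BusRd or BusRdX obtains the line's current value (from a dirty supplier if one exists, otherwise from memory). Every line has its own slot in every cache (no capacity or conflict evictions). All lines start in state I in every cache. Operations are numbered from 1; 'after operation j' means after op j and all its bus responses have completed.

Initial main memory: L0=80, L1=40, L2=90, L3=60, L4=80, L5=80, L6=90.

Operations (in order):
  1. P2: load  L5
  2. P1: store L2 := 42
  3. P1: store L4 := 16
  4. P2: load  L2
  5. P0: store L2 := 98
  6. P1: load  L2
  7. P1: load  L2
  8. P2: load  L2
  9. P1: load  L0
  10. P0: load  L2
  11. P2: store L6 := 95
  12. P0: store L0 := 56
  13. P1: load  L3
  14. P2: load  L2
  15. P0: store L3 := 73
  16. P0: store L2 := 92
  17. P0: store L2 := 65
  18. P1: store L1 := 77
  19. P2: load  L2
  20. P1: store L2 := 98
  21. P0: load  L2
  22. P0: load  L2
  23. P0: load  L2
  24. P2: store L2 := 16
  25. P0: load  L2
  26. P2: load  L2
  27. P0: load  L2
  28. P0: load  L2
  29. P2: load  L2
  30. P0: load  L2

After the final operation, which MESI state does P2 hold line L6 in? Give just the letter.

state = M

step 1: P2: load  L5  ⟶  IIE  (L5)  txn=BusRd  M[L5]=80
step 2: P1: store L2 := 42  ⟶  IMI  (L2)  txn=BusRdX  M[L2]=90
step 3: P1: store L4 := 16  ⟶  IMI  (L4)  txn=BusRdX  M[L4]=80
step 4: P2: load  L2  ⟶  ISS  (L2)  txn=BusRd+Flush  M[L2]=42
step 5: P0: store L2 := 98  ⟶  MII  (L2)  txn=BusRdX  M[L2]=42
step 6: P1: load  L2  ⟶  SSI  (L2)  txn=BusRd+Flush  M[L2]=98
step 7: P1: load  L2  ⟶  SSI  (L2)  txn=∅  M[L2]=98
step 8: P2: load  L2  ⟶  SSS  (L2)  txn=BusRd  M[L2]=98
step 9: P1: load  L0  ⟶  IEI  (L0)  txn=BusRd  M[L0]=80
step 10: P0: load  L2  ⟶  SSS  (L2)  txn=∅  M[L2]=98
step 11: P2: store L6 := 95  ⟶  IIM  (L6)  txn=BusRdX  M[L6]=90
step 12: P0: store L0 := 56  ⟶  MII  (L0)  txn=BusRdX  M[L0]=80
step 13: P1: load  L3  ⟶  IEI  (L3)  txn=BusRd  M[L3]=60
step 14: P2: load  L2  ⟶  SSS  (L2)  txn=∅  M[L2]=98
step 15: P0: store L3 := 73  ⟶  MII  (L3)  txn=BusRdX  M[L3]=60
step 16: P0: store L2 := 92  ⟶  MII  (L2)  txn=BusUpgr  M[L2]=98
step 17: P0: store L2 := 65  ⟶  MII  (L2)  txn=∅  M[L2]=98
step 18: P1: store L1 := 77  ⟶  IMI  (L1)  txn=BusRdX  M[L1]=40
step 19: P2: load  L2  ⟶  SIS  (L2)  txn=BusRd+Flush  M[L2]=65
step 20: P1: store L2 := 98  ⟶  IMI  (L2)  txn=BusRdX  M[L2]=65
step 21: P0: load  L2  ⟶  SSI  (L2)  txn=BusRd+Flush  M[L2]=98
step 22: P0: load  L2  ⟶  SSI  (L2)  txn=∅  M[L2]=98
step 23: P0: load  L2  ⟶  SSI  (L2)  txn=∅  M[L2]=98
step 24: P2: store L2 := 16  ⟶  IIM  (L2)  txn=BusRdX  M[L2]=98
step 25: P0: load  L2  ⟶  SIS  (L2)  txn=BusRd+Flush  M[L2]=16
step 26: P2: load  L2  ⟶  SIS  (L2)  txn=∅  M[L2]=16
step 27: P0: load  L2  ⟶  SIS  (L2)  txn=∅  M[L2]=16
step 28: P0: load  L2  ⟶  SIS  (L2)  txn=∅  M[L2]=16
step 29: P2: load  L2  ⟶  SIS  (L2)  txn=∅  M[L2]=16
step 30: P0: load  L2  ⟶  SIS  (L2)  txn=∅  M[L2]=16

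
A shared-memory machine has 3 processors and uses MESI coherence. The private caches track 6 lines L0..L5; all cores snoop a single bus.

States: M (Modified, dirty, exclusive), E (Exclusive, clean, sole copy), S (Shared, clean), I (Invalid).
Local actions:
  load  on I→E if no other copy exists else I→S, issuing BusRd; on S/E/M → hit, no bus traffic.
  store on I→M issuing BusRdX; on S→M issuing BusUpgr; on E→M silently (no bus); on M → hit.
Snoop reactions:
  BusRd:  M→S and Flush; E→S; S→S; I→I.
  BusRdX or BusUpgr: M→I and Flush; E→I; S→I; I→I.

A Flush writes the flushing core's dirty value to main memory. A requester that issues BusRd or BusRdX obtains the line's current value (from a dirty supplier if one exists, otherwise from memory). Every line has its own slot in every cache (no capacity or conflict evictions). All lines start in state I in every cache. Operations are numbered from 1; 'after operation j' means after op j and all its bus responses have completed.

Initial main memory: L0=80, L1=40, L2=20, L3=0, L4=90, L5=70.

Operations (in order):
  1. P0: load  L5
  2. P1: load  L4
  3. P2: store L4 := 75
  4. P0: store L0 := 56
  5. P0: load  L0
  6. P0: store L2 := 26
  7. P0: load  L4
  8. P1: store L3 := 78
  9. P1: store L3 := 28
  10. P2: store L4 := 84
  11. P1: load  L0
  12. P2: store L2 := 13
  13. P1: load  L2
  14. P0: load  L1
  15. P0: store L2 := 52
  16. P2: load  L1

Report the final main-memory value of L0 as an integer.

1. P0: load  L5  bus=[BusRd]  L5: P0=E P1=I P2=I  mem[L5]=70
2. P1: load  L4  bus=[BusRd]  L4: P0=I P1=E P2=I  mem[L4]=90
3. P2: store L4 := 75  bus=[BusRdX]  L4: P0=I P1=I P2=M  mem[L4]=90
4. P0: store L0 := 56  bus=[BusRdX]  L0: P0=M P1=I P2=I  mem[L0]=80
5. P0: load  L0  bus=[-]  L0: P0=M P1=I P2=I  mem[L0]=80
6. P0: store L2 := 26  bus=[BusRdX]  L2: P0=M P1=I P2=I  mem[L2]=20
7. P0: load  L4  bus=[BusRd,Flush]  L4: P0=S P1=I P2=S  mem[L4]=75
8. P1: store L3 := 78  bus=[BusRdX]  L3: P0=I P1=M P2=I  mem[L3]=0
9. P1: store L3 := 28  bus=[-]  L3: P0=I P1=M P2=I  mem[L3]=0
10. P2: store L4 := 84  bus=[BusUpgr]  L4: P0=I P1=I P2=M  mem[L4]=75
11. P1: load  L0  bus=[BusRd,Flush]  L0: P0=S P1=S P2=I  mem[L0]=56
12. P2: store L2 := 13  bus=[BusRdX,Flush]  L2: P0=I P1=I P2=M  mem[L2]=26
13. P1: load  L2  bus=[BusRd,Flush]  L2: P0=I P1=S P2=S  mem[L2]=13
14. P0: load  L1  bus=[BusRd]  L1: P0=E P1=I P2=I  mem[L1]=40
15. P0: store L2 := 52  bus=[BusRdX]  L2: P0=M P1=I P2=I  mem[L2]=13
16. P2: load  L1  bus=[BusRd]  L1: P0=S P1=I P2=S  mem[L1]=40

memory[L0] = 56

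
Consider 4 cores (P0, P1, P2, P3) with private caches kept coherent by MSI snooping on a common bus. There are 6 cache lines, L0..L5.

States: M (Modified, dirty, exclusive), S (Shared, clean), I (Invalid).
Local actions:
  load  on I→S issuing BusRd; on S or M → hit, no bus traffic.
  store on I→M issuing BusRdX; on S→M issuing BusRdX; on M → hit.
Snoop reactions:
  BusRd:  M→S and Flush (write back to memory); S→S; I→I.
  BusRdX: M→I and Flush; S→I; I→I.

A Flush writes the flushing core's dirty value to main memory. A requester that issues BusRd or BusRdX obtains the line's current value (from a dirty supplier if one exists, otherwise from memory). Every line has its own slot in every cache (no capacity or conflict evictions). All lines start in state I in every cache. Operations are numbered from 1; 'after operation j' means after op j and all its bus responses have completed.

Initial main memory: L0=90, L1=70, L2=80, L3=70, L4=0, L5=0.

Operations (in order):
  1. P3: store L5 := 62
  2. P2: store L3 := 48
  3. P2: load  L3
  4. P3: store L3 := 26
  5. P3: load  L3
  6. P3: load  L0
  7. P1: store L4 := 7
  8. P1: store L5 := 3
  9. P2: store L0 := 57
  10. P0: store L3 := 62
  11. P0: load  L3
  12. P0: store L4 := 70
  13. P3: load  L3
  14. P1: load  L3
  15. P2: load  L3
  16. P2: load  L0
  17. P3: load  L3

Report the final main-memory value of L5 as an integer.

  op1 P3: store L5 := 62 → I/I/I/M on L5; bus BusRdX; mem=0
  op2 P2: store L3 := 48 → I/I/M/I on L3; bus BusRdX; mem=70
  op3 P2: load  L3 → I/I/M/I on L3; bus (none); mem=70
  op4 P3: store L3 := 26 → I/I/I/M on L3; bus BusRdX Flush; mem=48
  op5 P3: load  L3 → I/I/I/M on L3; bus (none); mem=48
  op6 P3: load  L0 → I/I/I/S on L0; bus BusRd; mem=90
  op7 P1: store L4 := 7 → I/M/I/I on L4; bus BusRdX; mem=0
  op8 P1: store L5 := 3 → I/M/I/I on L5; bus BusRdX Flush; mem=62
  op9 P2: store L0 := 57 → I/I/M/I on L0; bus BusRdX; mem=90
  op10 P0: store L3 := 62 → M/I/I/I on L3; bus BusRdX Flush; mem=26
  op11 P0: load  L3 → M/I/I/I on L3; bus (none); mem=26
  op12 P0: store L4 := 70 → M/I/I/I on L4; bus BusRdX Flush; mem=7
  op13 P3: load  L3 → S/I/I/S on L3; bus BusRd Flush; mem=62
  op14 P1: load  L3 → S/S/I/S on L3; bus BusRd; mem=62
  op15 P2: load  L3 → S/S/S/S on L3; bus BusRd; mem=62
  op16 P2: load  L0 → I/I/M/I on L0; bus (none); mem=90
  op17 P3: load  L3 → S/S/S/S on L3; bus (none); mem=62

memory[L5] = 62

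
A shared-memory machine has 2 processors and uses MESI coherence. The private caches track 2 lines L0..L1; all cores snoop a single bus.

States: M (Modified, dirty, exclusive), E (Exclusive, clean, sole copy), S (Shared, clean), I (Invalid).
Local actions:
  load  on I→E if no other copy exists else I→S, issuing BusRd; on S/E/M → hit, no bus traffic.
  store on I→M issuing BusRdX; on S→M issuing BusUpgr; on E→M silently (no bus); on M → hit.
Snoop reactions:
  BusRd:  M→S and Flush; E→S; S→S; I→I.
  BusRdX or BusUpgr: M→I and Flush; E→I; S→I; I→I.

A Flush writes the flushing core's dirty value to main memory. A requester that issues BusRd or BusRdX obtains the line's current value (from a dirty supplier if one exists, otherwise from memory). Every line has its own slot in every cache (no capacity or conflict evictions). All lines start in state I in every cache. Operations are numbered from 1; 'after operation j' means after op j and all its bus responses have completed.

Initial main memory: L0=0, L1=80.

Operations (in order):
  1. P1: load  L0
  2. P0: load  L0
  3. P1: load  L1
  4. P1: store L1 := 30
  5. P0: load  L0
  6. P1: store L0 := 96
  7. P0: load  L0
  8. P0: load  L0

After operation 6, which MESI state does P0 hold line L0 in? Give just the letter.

state = I

  op1 P1: load  L0 → I/E on L0; bus BusRd; mem=0
  op2 P0: load  L0 → S/S on L0; bus BusRd; mem=0
  op3 P1: load  L1 → I/E on L1; bus BusRd; mem=80
  op4 P1: store L1 := 30 → I/M on L1; bus (none); mem=80
  op5 P0: load  L0 → S/S on L0; bus (none); mem=0
  op6 P1: store L0 := 96 → I/M on L0; bus BusUpgr; mem=0
  op7 P0: load  L0 → S/S on L0; bus BusRd Flush; mem=96
  op8 P0: load  L0 → S/S on L0; bus (none); mem=96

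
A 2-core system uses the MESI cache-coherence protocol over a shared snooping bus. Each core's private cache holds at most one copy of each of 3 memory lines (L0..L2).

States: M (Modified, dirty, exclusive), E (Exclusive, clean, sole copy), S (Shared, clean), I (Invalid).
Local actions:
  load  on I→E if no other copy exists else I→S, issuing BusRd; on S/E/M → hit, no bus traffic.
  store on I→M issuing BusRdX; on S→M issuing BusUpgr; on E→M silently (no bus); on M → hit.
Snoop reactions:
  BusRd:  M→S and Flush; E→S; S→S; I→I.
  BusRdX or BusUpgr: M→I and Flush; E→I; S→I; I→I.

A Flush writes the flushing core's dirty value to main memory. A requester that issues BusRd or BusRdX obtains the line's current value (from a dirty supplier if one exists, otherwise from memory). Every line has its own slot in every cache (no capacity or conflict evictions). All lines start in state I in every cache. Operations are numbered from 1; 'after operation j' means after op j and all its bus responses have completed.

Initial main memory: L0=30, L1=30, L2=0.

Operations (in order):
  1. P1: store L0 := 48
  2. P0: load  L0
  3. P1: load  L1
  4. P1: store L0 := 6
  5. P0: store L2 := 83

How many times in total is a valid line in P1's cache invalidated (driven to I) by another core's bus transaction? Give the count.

[1] P1: store L0 := 48 | P0:I, P1:M(48) | bus: BusRdX
[2] P0: load  L0 | P0:S(48), P1:S(48) | bus: BusRd,Flush
[3] P1: load  L1 | P0:I, P1:E(30) | bus: BusRd
[4] P1: store L0 := 6 | P0:I, P1:M(6) | bus: BusUpgr
[5] P0: store L2 := 83 | P0:M(83), P1:I | bus: BusRdX

invalidations = 0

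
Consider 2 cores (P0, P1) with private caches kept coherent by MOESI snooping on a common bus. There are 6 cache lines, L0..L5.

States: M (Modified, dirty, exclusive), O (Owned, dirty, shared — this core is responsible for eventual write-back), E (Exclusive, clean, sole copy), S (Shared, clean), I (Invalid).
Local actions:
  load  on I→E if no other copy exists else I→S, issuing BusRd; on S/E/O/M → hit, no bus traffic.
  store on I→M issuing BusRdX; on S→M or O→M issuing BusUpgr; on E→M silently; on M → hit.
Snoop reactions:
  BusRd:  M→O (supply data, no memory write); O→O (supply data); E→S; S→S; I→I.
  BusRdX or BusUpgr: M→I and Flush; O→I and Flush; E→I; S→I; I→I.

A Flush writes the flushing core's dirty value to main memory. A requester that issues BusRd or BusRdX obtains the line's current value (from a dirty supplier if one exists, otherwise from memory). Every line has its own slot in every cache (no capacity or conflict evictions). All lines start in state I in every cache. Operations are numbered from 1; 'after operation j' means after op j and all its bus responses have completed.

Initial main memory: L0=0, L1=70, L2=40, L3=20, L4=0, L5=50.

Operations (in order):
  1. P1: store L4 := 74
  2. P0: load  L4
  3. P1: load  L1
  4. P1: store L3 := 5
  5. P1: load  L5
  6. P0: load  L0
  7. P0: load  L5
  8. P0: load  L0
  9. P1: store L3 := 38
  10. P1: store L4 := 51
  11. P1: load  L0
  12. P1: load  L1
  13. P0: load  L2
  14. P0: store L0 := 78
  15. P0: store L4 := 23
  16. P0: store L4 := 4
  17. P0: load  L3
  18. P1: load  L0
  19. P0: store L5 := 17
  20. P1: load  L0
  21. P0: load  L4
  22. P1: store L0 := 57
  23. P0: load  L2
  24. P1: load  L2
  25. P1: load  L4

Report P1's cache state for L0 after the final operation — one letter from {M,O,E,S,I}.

state = M

[1] P1: store L4 := 74 | P0:I, P1:M(74) | bus: BusRdX
[2] P0: load  L4 | P0:S(74), P1:O(74) | bus: BusRd
[3] P1: load  L1 | P0:I, P1:E(70) | bus: BusRd
[4] P1: store L3 := 5 | P0:I, P1:M(5) | bus: BusRdX
[5] P1: load  L5 | P0:I, P1:E(50) | bus: BusRd
[6] P0: load  L0 | P0:E(0), P1:I | bus: BusRd
[7] P0: load  L5 | P0:S(50), P1:S(50) | bus: BusRd
[8] P0: load  L0 | P0:E(0), P1:I | bus: none
[9] P1: store L3 := 38 | P0:I, P1:M(38) | bus: none
[10] P1: store L4 := 51 | P0:I, P1:M(51) | bus: BusUpgr
[11] P1: load  L0 | P0:S(0), P1:S(0) | bus: BusRd
[12] P1: load  L1 | P0:I, P1:E(70) | bus: none
[13] P0: load  L2 | P0:E(40), P1:I | bus: BusRd
[14] P0: store L0 := 78 | P0:M(78), P1:I | bus: BusUpgr
[15] P0: store L4 := 23 | P0:M(23), P1:I | bus: BusRdX,Flush
[16] P0: store L4 := 4 | P0:M(4), P1:I | bus: none
[17] P0: load  L3 | P0:S(38), P1:O(38) | bus: BusRd
[18] P1: load  L0 | P0:O(78), P1:S(78) | bus: BusRd
[19] P0: store L5 := 17 | P0:M(17), P1:I | bus: BusUpgr
[20] P1: load  L0 | P0:O(78), P1:S(78) | bus: none
[21] P0: load  L4 | P0:M(4), P1:I | bus: none
[22] P1: store L0 := 57 | P0:I, P1:M(57) | bus: BusUpgr,Flush
[23] P0: load  L2 | P0:E(40), P1:I | bus: none
[24] P1: load  L2 | P0:S(40), P1:S(40) | bus: BusRd
[25] P1: load  L4 | P0:O(4), P1:S(4) | bus: BusRd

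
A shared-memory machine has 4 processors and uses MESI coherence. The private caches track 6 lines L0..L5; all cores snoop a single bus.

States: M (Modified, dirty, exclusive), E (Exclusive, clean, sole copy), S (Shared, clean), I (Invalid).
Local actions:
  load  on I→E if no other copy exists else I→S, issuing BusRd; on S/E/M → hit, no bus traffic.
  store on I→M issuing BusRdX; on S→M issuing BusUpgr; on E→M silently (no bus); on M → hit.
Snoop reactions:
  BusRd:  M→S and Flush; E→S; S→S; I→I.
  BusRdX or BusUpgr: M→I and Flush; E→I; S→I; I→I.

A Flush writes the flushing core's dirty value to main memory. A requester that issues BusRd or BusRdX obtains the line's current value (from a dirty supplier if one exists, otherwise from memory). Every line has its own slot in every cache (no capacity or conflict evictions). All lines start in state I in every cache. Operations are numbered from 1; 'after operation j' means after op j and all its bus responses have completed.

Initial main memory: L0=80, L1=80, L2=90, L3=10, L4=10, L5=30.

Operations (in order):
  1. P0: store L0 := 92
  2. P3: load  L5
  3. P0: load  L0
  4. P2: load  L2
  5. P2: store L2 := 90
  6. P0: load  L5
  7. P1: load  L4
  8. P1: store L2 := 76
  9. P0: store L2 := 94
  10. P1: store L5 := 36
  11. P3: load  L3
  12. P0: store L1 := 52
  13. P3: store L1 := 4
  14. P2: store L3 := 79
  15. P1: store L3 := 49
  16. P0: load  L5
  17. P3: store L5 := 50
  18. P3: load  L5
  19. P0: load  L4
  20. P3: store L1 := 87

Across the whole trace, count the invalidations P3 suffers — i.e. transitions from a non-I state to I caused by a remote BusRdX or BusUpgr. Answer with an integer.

[1] P0: store L0 := 92 | P0:M(92), P1:I, P2:I, P3:I | bus: BusRdX
[2] P3: load  L5 | P0:I, P1:I, P2:I, P3:E(30) | bus: BusRd
[3] P0: load  L0 | P0:M(92), P1:I, P2:I, P3:I | bus: none
[4] P2: load  L2 | P0:I, P1:I, P2:E(90), P3:I | bus: BusRd
[5] P2: store L2 := 90 | P0:I, P1:I, P2:M(90), P3:I | bus: none
[6] P0: load  L5 | P0:S(30), P1:I, P2:I, P3:S(30) | bus: BusRd
[7] P1: load  L4 | P0:I, P1:E(10), P2:I, P3:I | bus: BusRd
[8] P1: store L2 := 76 | P0:I, P1:M(76), P2:I, P3:I | bus: BusRdX,Flush
[9] P0: store L2 := 94 | P0:M(94), P1:I, P2:I, P3:I | bus: BusRdX,Flush
[10] P1: store L5 := 36 | P0:I, P1:M(36), P2:I, P3:I | bus: BusRdX
[11] P3: load  L3 | P0:I, P1:I, P2:I, P3:E(10) | bus: BusRd
[12] P0: store L1 := 52 | P0:M(52), P1:I, P2:I, P3:I | bus: BusRdX
[13] P3: store L1 := 4 | P0:I, P1:I, P2:I, P3:M(4) | bus: BusRdX,Flush
[14] P2: store L3 := 79 | P0:I, P1:I, P2:M(79), P3:I | bus: BusRdX
[15] P1: store L3 := 49 | P0:I, P1:M(49), P2:I, P3:I | bus: BusRdX,Flush
[16] P0: load  L5 | P0:S(36), P1:S(36), P2:I, P3:I | bus: BusRd,Flush
[17] P3: store L5 := 50 | P0:I, P1:I, P2:I, P3:M(50) | bus: BusRdX
[18] P3: load  L5 | P0:I, P1:I, P2:I, P3:M(50) | bus: none
[19] P0: load  L4 | P0:S(10), P1:S(10), P2:I, P3:I | bus: BusRd
[20] P3: store L1 := 87 | P0:I, P1:I, P2:I, P3:M(87) | bus: none

invalidations = 2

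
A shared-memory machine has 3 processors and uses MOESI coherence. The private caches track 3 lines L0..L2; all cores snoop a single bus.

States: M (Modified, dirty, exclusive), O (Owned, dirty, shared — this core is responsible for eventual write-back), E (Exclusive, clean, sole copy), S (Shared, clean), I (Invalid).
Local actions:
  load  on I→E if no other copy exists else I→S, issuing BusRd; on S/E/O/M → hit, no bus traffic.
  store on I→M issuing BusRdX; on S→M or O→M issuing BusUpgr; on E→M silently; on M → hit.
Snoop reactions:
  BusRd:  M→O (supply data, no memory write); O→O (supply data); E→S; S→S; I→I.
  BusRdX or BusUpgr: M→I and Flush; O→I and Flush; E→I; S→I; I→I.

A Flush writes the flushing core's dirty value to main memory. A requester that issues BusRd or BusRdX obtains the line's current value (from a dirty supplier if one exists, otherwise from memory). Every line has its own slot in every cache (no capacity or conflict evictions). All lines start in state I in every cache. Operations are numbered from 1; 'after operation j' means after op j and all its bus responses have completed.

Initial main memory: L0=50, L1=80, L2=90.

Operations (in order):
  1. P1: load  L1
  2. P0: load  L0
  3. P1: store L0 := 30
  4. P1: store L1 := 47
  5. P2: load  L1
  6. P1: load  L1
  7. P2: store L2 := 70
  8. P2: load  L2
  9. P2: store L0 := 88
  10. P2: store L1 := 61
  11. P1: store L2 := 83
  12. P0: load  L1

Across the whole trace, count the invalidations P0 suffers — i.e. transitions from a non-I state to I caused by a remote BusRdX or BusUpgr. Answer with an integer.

1. P1: load  L1  bus=[BusRd]  L1: P0=I P1=E P2=I  mem[L1]=80
2. P0: load  L0  bus=[BusRd]  L0: P0=E P1=I P2=I  mem[L0]=50
3. P1: store L0 := 30  bus=[BusRdX]  L0: P0=I P1=M P2=I  mem[L0]=50
4. P1: store L1 := 47  bus=[-]  L1: P0=I P1=M P2=I  mem[L1]=80
5. P2: load  L1  bus=[BusRd]  L1: P0=I P1=O P2=S  mem[L1]=80
6. P1: load  L1  bus=[-]  L1: P0=I P1=O P2=S  mem[L1]=80
7. P2: store L2 := 70  bus=[BusRdX]  L2: P0=I P1=I P2=M  mem[L2]=90
8. P2: load  L2  bus=[-]  L2: P0=I P1=I P2=M  mem[L2]=90
9. P2: store L0 := 88  bus=[BusRdX,Flush]  L0: P0=I P1=I P2=M  mem[L0]=30
10. P2: store L1 := 61  bus=[BusUpgr,Flush]  L1: P0=I P1=I P2=M  mem[L1]=47
11. P1: store L2 := 83  bus=[BusRdX,Flush]  L2: P0=I P1=M P2=I  mem[L2]=70
12. P0: load  L1  bus=[BusRd]  L1: P0=S P1=I P2=O  mem[L1]=47

invalidations = 1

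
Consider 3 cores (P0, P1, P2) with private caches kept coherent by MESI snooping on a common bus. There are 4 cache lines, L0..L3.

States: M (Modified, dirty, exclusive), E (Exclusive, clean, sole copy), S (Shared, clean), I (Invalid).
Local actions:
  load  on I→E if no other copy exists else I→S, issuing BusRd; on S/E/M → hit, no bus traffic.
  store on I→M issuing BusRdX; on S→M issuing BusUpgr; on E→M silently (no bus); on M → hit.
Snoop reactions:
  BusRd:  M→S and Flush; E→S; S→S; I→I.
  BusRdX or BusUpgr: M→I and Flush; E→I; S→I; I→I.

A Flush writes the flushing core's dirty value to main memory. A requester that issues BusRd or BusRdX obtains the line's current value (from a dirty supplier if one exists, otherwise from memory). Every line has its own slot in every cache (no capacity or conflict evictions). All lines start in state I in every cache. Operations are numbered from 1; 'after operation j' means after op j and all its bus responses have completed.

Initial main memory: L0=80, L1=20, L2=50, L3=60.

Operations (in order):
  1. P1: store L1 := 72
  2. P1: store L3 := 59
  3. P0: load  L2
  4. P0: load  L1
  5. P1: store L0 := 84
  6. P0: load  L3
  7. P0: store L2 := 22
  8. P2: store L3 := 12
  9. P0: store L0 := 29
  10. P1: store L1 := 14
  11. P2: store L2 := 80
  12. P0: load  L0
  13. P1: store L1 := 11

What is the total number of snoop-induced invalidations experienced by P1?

invalidations = 2

  op1 P1: store L1 := 72 → I/M/I on L1; bus BusRdX; mem=20
  op2 P1: store L3 := 59 → I/M/I on L3; bus BusRdX; mem=60
  op3 P0: load  L2 → E/I/I on L2; bus BusRd; mem=50
  op4 P0: load  L1 → S/S/I on L1; bus BusRd Flush; mem=72
  op5 P1: store L0 := 84 → I/M/I on L0; bus BusRdX; mem=80
  op6 P0: load  L3 → S/S/I on L3; bus BusRd Flush; mem=59
  op7 P0: store L2 := 22 → M/I/I on L2; bus (none); mem=50
  op8 P2: store L3 := 12 → I/I/M on L3; bus BusRdX; mem=59
  op9 P0: store L0 := 29 → M/I/I on L0; bus BusRdX Flush; mem=84
  op10 P1: store L1 := 14 → I/M/I on L1; bus BusUpgr; mem=72
  op11 P2: store L2 := 80 → I/I/M on L2; bus BusRdX Flush; mem=22
  op12 P0: load  L0 → M/I/I on L0; bus (none); mem=84
  op13 P1: store L1 := 11 → I/M/I on L1; bus (none); mem=72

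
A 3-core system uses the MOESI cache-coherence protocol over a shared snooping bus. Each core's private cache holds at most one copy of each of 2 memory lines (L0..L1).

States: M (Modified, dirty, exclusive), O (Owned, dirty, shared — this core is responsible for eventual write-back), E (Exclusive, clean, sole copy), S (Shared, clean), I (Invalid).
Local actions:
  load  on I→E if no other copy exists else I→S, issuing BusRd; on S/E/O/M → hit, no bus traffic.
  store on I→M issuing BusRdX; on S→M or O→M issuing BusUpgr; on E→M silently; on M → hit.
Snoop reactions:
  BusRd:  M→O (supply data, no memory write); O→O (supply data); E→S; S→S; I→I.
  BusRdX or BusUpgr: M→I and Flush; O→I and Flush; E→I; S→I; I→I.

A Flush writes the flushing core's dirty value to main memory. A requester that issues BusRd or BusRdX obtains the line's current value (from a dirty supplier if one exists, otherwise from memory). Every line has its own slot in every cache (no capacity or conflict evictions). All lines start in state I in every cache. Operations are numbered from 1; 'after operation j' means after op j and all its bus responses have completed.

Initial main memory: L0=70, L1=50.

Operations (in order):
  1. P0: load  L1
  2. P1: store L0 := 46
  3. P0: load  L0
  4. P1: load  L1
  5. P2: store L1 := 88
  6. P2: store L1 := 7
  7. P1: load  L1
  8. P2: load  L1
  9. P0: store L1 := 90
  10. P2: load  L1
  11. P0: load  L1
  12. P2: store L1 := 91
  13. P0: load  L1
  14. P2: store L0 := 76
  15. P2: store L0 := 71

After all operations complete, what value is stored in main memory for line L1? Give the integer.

[1] P0: load  L1 | P0:E(50), P1:I, P2:I | bus: BusRd
[2] P1: store L0 := 46 | P0:I, P1:M(46), P2:I | bus: BusRdX
[3] P0: load  L0 | P0:S(46), P1:O(46), P2:I | bus: BusRd
[4] P1: load  L1 | P0:S(50), P1:S(50), P2:I | bus: BusRd
[5] P2: store L1 := 88 | P0:I, P1:I, P2:M(88) | bus: BusRdX
[6] P2: store L1 := 7 | P0:I, P1:I, P2:M(7) | bus: none
[7] P1: load  L1 | P0:I, P1:S(7), P2:O(7) | bus: BusRd
[8] P2: load  L1 | P0:I, P1:S(7), P2:O(7) | bus: none
[9] P0: store L1 := 90 | P0:M(90), P1:I, P2:I | bus: BusRdX,Flush
[10] P2: load  L1 | P0:O(90), P1:I, P2:S(90) | bus: BusRd
[11] P0: load  L1 | P0:O(90), P1:I, P2:S(90) | bus: none
[12] P2: store L1 := 91 | P0:I, P1:I, P2:M(91) | bus: BusUpgr,Flush
[13] P0: load  L1 | P0:S(91), P1:I, P2:O(91) | bus: BusRd
[14] P2: store L0 := 76 | P0:I, P1:I, P2:M(76) | bus: BusRdX,Flush
[15] P2: store L0 := 71 | P0:I, P1:I, P2:M(71) | bus: none

memory[L1] = 90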